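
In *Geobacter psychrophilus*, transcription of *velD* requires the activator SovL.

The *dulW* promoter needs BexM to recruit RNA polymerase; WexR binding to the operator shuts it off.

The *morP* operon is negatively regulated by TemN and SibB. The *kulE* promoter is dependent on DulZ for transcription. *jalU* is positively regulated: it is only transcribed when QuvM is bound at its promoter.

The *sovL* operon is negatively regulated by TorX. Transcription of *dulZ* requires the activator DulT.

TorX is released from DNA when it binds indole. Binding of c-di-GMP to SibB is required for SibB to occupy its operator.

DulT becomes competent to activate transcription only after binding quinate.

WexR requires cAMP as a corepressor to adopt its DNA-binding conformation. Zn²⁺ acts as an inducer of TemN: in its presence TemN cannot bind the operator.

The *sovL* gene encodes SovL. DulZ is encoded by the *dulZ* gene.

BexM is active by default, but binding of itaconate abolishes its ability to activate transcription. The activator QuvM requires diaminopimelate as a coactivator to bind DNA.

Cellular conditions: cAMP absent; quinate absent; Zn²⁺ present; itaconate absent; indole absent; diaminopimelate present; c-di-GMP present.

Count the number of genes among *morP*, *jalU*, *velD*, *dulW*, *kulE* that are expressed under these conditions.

2

Zn²⁺ is present, so TemN is inactive.
c-di-GMP is present, so SibB is active.
With repressor SibB bound, *morP* is not transcribed.
→ *morP* is OFF.
Diaminopimelate is present, so QuvM is active.
No repressor is bound and QuvM is active, so *jalU* is transcribed.
→ *jalU* is ON.
Indole is absent, so TorX is active.
With repressor TorX bound, *sovL* is not transcribed.
So SovL is not produced.
Required activator SovL is absent, so *velD* is not transcribed.
→ *velD* is OFF.
cAMP is absent, so WexR is inactive.
Itaconate is absent, so BexM is active.
No repressor is bound and BexM is active, so *dulW* is transcribed.
→ *dulW* is ON.
Quinate is absent, so DulT is inactive.
Required activator DulT is absent, so *dulZ* is not transcribed.
So DulZ is not produced.
Required activator DulZ is absent, so *kulE* is not transcribed.
→ *kulE* is OFF.
2 of the 5 genes are transcribed.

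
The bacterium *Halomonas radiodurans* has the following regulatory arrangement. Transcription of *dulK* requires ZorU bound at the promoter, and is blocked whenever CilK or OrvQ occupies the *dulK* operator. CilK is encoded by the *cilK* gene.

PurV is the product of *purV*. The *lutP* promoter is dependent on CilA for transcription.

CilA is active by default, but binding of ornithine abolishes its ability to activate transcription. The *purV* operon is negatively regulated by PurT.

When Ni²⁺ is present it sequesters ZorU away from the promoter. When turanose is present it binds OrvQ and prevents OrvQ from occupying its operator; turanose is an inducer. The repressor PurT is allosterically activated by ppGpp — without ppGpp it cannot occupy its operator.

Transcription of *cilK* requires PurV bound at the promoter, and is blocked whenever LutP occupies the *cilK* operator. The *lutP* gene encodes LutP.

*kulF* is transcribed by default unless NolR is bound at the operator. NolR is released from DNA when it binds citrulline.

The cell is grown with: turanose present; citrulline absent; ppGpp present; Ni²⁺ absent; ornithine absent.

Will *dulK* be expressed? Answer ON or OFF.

ON

Ni²⁺ is absent, so ZorU is active.
ppGpp is present, so PurT is active.
With repressor PurT bound, *purV* is not transcribed.
So PurV is not produced.
Ornithine is absent, so CilA is active.
No repressor is bound and CilA is active, so *lutP* is transcribed.
So LutP is produced and active.
With repressor LutP bound, *cilK* is not transcribed.
So CilK is not produced.
Turanose is present, so OrvQ is inactive.
No repressor is bound and ZorU is active, so *dulK* is transcribed.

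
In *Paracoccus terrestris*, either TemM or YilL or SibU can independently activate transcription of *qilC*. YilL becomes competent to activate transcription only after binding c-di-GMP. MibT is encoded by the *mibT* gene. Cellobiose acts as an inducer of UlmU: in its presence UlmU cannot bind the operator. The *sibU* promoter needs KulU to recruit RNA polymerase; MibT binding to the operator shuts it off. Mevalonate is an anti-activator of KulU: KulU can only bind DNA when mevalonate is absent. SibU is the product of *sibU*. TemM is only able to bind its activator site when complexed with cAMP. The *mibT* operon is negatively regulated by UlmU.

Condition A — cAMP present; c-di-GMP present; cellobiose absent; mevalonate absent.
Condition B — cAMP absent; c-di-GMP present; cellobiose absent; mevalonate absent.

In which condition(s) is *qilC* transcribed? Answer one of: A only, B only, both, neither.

Condition A:
cAMP is present, so TemM is active.
c-di-GMP is present, so YilL is active.
Cellobiose is absent, so UlmU is active.
With repressor UlmU bound, *mibT* is not transcribed.
So MibT is not produced.
Mevalonate is absent, so KulU is active.
No repressor is bound and KulU is active, so *sibU* is transcribed.
So SibU is produced and active.
Activator TemM is present, so *qilC* is transcribed.
→ *qilC* is ON in A.
Condition B:
cAMP is absent, so TemM is inactive.
c-di-GMP is present, so YilL is active.
Cellobiose is absent, so UlmU is active.
With repressor UlmU bound, *mibT* is not transcribed.
So MibT is not produced.
Mevalonate is absent, so KulU is active.
No repressor is bound and KulU is active, so *sibU* is transcribed.
So SibU is produced and active.
Activator YilL is present, so *qilC* is transcribed.
→ *qilC* is ON in B.

both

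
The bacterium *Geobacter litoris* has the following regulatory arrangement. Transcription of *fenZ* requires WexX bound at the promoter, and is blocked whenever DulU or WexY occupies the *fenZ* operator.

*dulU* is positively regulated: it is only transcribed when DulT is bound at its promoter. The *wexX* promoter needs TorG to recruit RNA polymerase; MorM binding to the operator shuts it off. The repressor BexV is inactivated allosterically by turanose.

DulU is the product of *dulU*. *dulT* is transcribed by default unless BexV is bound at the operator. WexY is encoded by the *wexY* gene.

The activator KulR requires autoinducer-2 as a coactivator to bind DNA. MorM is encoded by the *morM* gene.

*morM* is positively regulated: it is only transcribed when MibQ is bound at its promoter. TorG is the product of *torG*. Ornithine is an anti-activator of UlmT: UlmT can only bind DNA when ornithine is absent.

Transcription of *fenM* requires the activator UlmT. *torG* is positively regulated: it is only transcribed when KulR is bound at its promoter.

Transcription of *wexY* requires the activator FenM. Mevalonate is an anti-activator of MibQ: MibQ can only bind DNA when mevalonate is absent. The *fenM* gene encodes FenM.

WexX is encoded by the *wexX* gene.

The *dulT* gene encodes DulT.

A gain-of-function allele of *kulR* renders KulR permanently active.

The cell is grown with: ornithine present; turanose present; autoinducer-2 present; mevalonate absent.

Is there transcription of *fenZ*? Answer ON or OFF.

OFF

Turanose is present, so BexV is inactive.
With no repressor bound, *dulT* is transcribed.
So DulT is produced and active.
No repressor is bound and DulT is active, so *dulU* is transcribed.
So DulU is produced and active.
Mevalonate is absent, so MibQ is active.
No repressor is bound and MibQ is active, so *morM* is transcribed.
So MorM is produced and active.
KulR is constitutively active in this strain.
No repressor is bound and KulR is active, so *torG* is transcribed.
So TorG is produced and active.
With repressor MorM bound, *wexX* is not transcribed.
So WexX is not produced.
Ornithine is present, so UlmT is inactive.
Required activator UlmT is absent, so *fenM* is not transcribed.
So FenM is not produced.
Required activator FenM is absent, so *wexY* is not transcribed.
So WexY is not produced.
With repressor DulU bound, *fenZ* is not transcribed.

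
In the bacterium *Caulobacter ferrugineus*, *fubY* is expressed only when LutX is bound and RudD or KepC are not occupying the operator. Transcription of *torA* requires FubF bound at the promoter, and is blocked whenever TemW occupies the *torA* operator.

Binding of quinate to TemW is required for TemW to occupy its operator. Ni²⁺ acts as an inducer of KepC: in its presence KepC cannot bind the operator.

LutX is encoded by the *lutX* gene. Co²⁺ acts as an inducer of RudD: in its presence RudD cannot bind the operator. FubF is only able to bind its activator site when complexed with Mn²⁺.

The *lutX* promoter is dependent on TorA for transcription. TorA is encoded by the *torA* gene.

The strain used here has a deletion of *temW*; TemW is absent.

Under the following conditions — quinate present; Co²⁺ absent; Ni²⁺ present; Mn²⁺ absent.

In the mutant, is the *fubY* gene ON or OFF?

Co²⁺ is absent, so RudD is active.
Ni²⁺ is present, so KepC is inactive.
Mn²⁺ is absent, so FubF is inactive.
TemW is non-functional in this strain, so it has no effect.
Required activator FubF is absent, so *torA* is not transcribed.
So TorA is not produced.
Required activator TorA is absent, so *lutX* is not transcribed.
So LutX is not produced.
With repressor RudD bound, *fubY* is not transcribed.

OFF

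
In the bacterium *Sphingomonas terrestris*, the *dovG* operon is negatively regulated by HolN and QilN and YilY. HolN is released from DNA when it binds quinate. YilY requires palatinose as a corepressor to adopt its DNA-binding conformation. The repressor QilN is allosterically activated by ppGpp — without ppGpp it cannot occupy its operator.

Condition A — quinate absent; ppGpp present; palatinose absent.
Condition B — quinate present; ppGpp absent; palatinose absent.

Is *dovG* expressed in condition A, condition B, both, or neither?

Condition A:
Quinate is absent, so HolN is active.
ppGpp is present, so QilN is active.
Palatinose is absent, so YilY is inactive.
With repressor HolN bound, *dovG* is not transcribed.
→ *dovG* is OFF in A.
Condition B:
Quinate is present, so HolN is inactive.
ppGpp is absent, so QilN is inactive.
Palatinose is absent, so YilY is inactive.
With no repressor bound, *dovG* is transcribed.
→ *dovG* is ON in B.

B only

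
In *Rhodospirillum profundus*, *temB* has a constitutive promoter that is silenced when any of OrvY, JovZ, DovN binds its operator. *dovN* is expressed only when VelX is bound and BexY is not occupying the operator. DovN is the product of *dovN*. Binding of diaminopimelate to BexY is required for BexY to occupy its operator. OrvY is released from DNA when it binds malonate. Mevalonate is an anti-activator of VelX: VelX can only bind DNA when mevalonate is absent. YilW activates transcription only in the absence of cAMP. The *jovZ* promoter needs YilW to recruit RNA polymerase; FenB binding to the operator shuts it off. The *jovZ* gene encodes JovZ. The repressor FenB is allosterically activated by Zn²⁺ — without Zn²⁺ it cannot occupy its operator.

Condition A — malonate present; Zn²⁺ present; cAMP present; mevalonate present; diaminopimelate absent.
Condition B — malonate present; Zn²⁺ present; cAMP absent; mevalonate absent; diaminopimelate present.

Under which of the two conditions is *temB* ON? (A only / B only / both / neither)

Condition A:
Malonate is present, so OrvY is inactive.
Zn²⁺ is present, so FenB is active.
cAMP is present, so YilW is inactive.
With repressor FenB bound, *jovZ* is not transcribed.
So JovZ is not produced.
Mevalonate is present, so VelX is inactive.
Diaminopimelate is absent, so BexY is inactive.
Required activator VelX is absent, so *dovN* is not transcribed.
So DovN is not produced.
With no repressor bound, *temB* is transcribed.
→ *temB* is ON in A.
Condition B:
Malonate is present, so OrvY is inactive.
Zn²⁺ is present, so FenB is active.
cAMP is absent, so YilW is active.
With repressor FenB bound, *jovZ* is not transcribed.
So JovZ is not produced.
Mevalonate is absent, so VelX is active.
Diaminopimelate is present, so BexY is active.
With repressor BexY bound, *dovN* is not transcribed.
So DovN is not produced.
With no repressor bound, *temB* is transcribed.
→ *temB* is ON in B.

both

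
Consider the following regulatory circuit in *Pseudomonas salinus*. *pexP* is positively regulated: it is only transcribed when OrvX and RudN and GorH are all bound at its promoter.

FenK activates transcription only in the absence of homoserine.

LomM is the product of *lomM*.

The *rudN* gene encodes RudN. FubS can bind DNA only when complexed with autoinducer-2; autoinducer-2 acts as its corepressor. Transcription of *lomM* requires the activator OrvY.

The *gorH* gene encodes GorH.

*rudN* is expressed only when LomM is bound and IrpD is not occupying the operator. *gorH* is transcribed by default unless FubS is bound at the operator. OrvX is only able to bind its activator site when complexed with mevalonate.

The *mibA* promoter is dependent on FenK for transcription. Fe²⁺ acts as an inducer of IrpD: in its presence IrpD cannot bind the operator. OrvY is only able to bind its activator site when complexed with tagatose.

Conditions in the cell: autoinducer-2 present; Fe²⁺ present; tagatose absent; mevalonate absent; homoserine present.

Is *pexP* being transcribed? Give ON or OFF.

Mevalonate is absent, so OrvX is inactive.
Tagatose is absent, so OrvY is inactive.
Required activator OrvY is absent, so *lomM* is not transcribed.
So LomM is not produced.
Fe²⁺ is present, so IrpD is inactive.
Required activator LomM is absent, so *rudN* is not transcribed.
So RudN is not produced.
Autoinducer-2 is present, so FubS is active.
With repressor FubS bound, *gorH* is not transcribed.
So GorH is not produced.
Required activator OrvX is absent, so *pexP* is not transcribed.

OFF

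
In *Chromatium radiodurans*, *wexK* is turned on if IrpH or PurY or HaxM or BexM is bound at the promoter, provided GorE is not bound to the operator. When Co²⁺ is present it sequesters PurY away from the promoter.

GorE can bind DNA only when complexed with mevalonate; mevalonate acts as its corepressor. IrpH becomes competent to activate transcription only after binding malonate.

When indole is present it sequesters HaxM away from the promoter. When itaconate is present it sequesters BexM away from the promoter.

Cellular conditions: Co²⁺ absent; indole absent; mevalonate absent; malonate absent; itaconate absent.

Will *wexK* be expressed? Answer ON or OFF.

ON

Malonate is absent, so IrpH is inactive.
Mevalonate is absent, so GorE is inactive.
Co²⁺ is absent, so PurY is active.
Indole is absent, so HaxM is active.
Itaconate is absent, so BexM is active.
Activator PurY is present, so *wexK* is transcribed.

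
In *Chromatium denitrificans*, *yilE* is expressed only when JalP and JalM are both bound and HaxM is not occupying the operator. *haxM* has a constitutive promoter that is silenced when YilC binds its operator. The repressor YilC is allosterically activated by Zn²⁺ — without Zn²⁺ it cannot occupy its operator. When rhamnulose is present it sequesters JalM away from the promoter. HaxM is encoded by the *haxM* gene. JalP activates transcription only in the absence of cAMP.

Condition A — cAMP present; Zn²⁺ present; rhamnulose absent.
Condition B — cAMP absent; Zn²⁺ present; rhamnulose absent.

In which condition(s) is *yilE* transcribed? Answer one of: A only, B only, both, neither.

Condition A:
cAMP is present, so JalP is inactive.
Zn²⁺ is present, so YilC is active.
With repressor YilC bound, *haxM* is not transcribed.
So HaxM is not produced.
Rhamnulose is absent, so JalM is active.
Required activator JalP is absent, so *yilE* is not transcribed.
→ *yilE* is OFF in A.
Condition B:
cAMP is absent, so JalP is active.
Zn²⁺ is present, so YilC is active.
With repressor YilC bound, *haxM* is not transcribed.
So HaxM is not produced.
Rhamnulose is absent, so JalM is active.
No repressor is bound and JalP and JalM are active, so *yilE* is transcribed.
→ *yilE* is ON in B.

B only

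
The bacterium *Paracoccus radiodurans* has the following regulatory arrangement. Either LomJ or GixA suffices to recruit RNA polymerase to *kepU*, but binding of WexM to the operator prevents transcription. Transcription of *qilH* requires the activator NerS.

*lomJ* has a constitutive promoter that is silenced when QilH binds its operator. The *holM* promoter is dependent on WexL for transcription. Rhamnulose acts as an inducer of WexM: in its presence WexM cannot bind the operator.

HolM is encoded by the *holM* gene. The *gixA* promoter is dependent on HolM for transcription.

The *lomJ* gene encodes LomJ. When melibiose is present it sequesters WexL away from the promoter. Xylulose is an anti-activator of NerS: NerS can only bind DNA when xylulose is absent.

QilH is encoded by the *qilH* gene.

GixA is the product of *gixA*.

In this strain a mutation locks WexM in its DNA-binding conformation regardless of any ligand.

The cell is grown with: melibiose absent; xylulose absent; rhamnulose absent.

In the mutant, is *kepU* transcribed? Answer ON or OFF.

Xylulose is absent, so NerS is active.
No repressor is bound and NerS is active, so *qilH* is transcribed.
So QilH is produced and active.
With repressor QilH bound, *lomJ* is not transcribed.
So LomJ is not produced.
Melibiose is absent, so WexL is active.
No repressor is bound and WexL is active, so *holM* is transcribed.
So HolM is produced and active.
No repressor is bound and HolM is active, so *gixA* is transcribed.
So GixA is produced and active.
WexM is constitutively active in this strain.
With repressor WexM bound, *kepU* is not transcribed.

OFF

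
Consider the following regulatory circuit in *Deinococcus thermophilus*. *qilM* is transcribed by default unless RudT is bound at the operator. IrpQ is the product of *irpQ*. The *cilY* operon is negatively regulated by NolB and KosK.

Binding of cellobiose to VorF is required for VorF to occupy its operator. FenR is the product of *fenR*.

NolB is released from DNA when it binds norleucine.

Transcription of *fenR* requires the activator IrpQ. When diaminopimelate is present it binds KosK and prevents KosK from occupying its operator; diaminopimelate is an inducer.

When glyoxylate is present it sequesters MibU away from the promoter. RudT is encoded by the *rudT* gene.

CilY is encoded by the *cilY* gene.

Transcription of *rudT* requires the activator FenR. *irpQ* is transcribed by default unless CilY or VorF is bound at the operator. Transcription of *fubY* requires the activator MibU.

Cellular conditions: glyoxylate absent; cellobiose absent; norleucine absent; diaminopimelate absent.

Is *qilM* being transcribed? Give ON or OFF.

OFF

Norleucine is absent, so NolB is active.
Diaminopimelate is absent, so KosK is active.
With repressor NolB bound, *cilY* is not transcribed.
So CilY is not produced.
Cellobiose is absent, so VorF is inactive.
With no repressor bound, *irpQ* is transcribed.
So IrpQ is produced and active.
No repressor is bound and IrpQ is active, so *fenR* is transcribed.
So FenR is produced and active.
No repressor is bound and FenR is active, so *rudT* is transcribed.
So RudT is produced and active.
With repressor RudT bound, *qilM* is not transcribed.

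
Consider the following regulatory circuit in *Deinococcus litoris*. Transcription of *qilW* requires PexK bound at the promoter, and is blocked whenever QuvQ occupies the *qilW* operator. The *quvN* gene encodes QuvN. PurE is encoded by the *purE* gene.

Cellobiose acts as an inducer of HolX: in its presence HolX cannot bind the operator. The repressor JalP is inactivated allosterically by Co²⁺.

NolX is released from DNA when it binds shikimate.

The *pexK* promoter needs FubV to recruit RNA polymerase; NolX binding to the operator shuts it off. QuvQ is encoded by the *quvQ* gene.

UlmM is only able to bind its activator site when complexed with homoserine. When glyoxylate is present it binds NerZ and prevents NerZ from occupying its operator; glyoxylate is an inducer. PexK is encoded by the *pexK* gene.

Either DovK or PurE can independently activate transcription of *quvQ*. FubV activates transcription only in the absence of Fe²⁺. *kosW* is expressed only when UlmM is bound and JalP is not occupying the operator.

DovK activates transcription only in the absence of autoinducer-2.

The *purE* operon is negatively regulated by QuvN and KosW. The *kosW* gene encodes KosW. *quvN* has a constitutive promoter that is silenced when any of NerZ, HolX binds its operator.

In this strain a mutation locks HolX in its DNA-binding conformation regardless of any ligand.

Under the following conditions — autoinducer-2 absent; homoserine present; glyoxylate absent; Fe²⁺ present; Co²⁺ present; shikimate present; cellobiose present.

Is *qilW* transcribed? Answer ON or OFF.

Fe²⁺ is present, so FubV is inactive.
Shikimate is present, so NolX is inactive.
Required activator FubV is absent, so *pexK* is not transcribed.
So PexK is not produced.
Autoinducer-2 is absent, so DovK is active.
Glyoxylate is absent, so NerZ is active.
HolX is constitutively active in this strain.
With repressor NerZ bound, *quvN* is not transcribed.
So QuvN is not produced.
Co²⁺ is present, so JalP is inactive.
Homoserine is present, so UlmM is active.
No repressor is bound and UlmM is active, so *kosW* is transcribed.
So KosW is produced and active.
With repressor KosW bound, *purE* is not transcribed.
So PurE is not produced.
Activator DovK is present, so *quvQ* is transcribed.
So QuvQ is produced and active.
With repressor QuvQ bound, *qilW* is not transcribed.

OFF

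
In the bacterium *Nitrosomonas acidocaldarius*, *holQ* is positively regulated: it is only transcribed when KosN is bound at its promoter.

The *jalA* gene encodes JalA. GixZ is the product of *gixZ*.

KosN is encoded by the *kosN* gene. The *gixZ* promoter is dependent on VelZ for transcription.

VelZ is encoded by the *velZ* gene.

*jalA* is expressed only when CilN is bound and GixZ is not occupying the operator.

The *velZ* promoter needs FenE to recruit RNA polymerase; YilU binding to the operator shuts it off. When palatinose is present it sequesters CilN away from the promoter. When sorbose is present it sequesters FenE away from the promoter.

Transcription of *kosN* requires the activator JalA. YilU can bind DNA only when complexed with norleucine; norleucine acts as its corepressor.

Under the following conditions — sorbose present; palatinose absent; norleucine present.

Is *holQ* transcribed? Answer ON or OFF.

ON

Sorbose is present, so FenE is inactive.
Norleucine is present, so YilU is active.
With repressor YilU bound, *velZ* is not transcribed.
So VelZ is not produced.
Required activator VelZ is absent, so *gixZ* is not transcribed.
So GixZ is not produced.
Palatinose is absent, so CilN is active.
No repressor is bound and CilN is active, so *jalA* is transcribed.
So JalA is produced and active.
No repressor is bound and JalA is active, so *kosN* is transcribed.
So KosN is produced and active.
No repressor is bound and KosN is active, so *holQ* is transcribed.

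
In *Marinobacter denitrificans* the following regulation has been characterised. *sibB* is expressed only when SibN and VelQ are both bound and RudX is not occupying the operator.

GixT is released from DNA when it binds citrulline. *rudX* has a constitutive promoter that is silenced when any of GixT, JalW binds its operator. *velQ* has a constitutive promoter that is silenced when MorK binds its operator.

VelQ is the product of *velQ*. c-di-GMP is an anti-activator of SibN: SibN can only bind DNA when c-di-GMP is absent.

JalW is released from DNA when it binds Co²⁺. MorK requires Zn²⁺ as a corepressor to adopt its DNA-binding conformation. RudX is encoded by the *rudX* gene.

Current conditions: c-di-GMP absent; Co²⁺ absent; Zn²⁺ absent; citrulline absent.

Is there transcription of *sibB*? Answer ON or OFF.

c-di-GMP is absent, so SibN is active.
Citrulline is absent, so GixT is active.
Co²⁺ is absent, so JalW is active.
With repressor GixT bound, *rudX* is not transcribed.
So RudX is not produced.
Zn²⁺ is absent, so MorK is inactive.
With no repressor bound, *velQ* is transcribed.
So VelQ is produced and active.
No repressor is bound and SibN and VelQ are active, so *sibB* is transcribed.

ON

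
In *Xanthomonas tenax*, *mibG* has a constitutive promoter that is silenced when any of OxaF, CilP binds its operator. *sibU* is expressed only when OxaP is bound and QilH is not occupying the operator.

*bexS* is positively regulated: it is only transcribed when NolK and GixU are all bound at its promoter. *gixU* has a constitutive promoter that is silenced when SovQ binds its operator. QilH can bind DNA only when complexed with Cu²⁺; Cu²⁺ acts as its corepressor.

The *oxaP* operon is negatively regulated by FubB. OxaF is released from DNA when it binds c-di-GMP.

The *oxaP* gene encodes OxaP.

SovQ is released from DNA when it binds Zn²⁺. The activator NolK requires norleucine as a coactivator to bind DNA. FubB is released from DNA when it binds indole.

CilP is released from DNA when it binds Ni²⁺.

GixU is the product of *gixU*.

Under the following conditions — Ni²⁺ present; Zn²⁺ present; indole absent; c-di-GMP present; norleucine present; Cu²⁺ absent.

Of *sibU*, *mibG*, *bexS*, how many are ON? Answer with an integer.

2

Cu²⁺ is absent, so QilH is inactive.
Indole is absent, so FubB is active.
With repressor FubB bound, *oxaP* is not transcribed.
So OxaP is not produced.
Required activator OxaP is absent, so *sibU* is not transcribed.
→ *sibU* is OFF.
c-di-GMP is present, so OxaF is inactive.
Ni²⁺ is present, so CilP is inactive.
With no repressor bound, *mibG* is transcribed.
→ *mibG* is ON.
Norleucine is present, so NolK is active.
Zn²⁺ is present, so SovQ is inactive.
With no repressor bound, *gixU* is transcribed.
So GixU is produced and active.
No repressor is bound and NolK and GixU are active, so *bexS* is transcribed.
→ *bexS* is ON.
2 of the 3 genes are transcribed.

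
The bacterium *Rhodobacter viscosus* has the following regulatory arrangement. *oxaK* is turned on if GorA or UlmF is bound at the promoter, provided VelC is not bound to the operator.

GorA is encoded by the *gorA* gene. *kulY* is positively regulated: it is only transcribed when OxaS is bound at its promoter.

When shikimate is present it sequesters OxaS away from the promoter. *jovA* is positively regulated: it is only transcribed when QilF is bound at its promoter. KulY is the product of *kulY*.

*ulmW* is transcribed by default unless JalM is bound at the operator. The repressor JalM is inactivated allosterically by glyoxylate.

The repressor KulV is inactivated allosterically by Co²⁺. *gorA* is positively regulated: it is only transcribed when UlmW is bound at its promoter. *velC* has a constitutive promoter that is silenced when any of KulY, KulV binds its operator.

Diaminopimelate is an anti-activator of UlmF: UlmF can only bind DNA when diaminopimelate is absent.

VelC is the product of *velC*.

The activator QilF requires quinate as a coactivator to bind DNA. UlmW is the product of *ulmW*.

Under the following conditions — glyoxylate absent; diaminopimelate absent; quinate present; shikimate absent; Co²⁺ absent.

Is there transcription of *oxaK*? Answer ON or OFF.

ON

Glyoxylate is absent, so JalM is active.
With repressor JalM bound, *ulmW* is not transcribed.
So UlmW is not produced.
Required activator UlmW is absent, so *gorA* is not transcribed.
So GorA is not produced.
Diaminopimelate is absent, so UlmF is active.
Shikimate is absent, so OxaS is active.
No repressor is bound and OxaS is active, so *kulY* is transcribed.
So KulY is produced and active.
Co²⁺ is absent, so KulV is active.
With repressor KulY bound, *velC* is not transcribed.
So VelC is not produced.
Activator UlmF is present, so *oxaK* is transcribed.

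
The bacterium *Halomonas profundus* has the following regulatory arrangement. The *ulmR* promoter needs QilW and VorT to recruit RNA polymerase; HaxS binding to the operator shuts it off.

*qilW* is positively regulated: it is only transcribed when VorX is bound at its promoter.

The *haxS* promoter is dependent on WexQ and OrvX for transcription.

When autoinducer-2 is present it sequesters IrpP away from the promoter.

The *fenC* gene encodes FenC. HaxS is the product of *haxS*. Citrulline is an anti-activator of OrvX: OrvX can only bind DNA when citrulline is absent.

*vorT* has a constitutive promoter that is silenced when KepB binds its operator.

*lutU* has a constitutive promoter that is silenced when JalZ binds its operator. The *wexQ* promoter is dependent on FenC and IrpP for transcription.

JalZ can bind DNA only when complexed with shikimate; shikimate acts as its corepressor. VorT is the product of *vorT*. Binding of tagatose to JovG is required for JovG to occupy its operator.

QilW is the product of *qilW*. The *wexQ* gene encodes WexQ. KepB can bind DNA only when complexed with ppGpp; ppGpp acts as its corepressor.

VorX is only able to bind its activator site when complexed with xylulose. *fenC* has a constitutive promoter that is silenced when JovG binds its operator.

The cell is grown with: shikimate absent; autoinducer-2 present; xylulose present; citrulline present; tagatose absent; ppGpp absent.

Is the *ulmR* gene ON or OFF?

ON

Xylulose is present, so VorX is active.
No repressor is bound and VorX is active, so *qilW* is transcribed.
So QilW is produced and active.
Tagatose is absent, so JovG is inactive.
With no repressor bound, *fenC* is transcribed.
So FenC is produced and active.
Autoinducer-2 is present, so IrpP is inactive.
Required activator IrpP is absent, so *wexQ* is not transcribed.
So WexQ is not produced.
Citrulline is present, so OrvX is inactive.
Required activator WexQ is absent, so *haxS* is not transcribed.
So HaxS is not produced.
ppGpp is absent, so KepB is inactive.
With no repressor bound, *vorT* is transcribed.
So VorT is produced and active.
No repressor is bound and QilW and VorT are active, so *ulmR* is transcribed.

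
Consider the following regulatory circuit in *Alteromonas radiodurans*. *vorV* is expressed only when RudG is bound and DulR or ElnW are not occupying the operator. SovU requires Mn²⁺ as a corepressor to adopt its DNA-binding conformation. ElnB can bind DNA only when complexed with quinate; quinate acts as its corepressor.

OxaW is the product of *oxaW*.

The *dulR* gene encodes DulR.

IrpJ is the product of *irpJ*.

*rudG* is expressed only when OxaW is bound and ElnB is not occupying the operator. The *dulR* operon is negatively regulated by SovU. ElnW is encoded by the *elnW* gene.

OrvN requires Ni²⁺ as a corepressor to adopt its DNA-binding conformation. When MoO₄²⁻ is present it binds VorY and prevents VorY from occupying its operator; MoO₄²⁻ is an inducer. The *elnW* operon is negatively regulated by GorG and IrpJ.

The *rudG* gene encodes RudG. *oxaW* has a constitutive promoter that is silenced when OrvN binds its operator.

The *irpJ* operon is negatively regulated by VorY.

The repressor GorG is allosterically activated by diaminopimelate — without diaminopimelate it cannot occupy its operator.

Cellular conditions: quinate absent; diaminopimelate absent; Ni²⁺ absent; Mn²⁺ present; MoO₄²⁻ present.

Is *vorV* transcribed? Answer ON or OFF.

Ni²⁺ is absent, so OrvN is inactive.
With no repressor bound, *oxaW* is transcribed.
So OxaW is produced and active.
Quinate is absent, so ElnB is inactive.
No repressor is bound and OxaW is active, so *rudG* is transcribed.
So RudG is produced and active.
Mn²⁺ is present, so SovU is active.
With repressor SovU bound, *dulR* is not transcribed.
So DulR is not produced.
Diaminopimelate is absent, so GorG is inactive.
MoO₄²⁻ is present, so VorY is inactive.
With no repressor bound, *irpJ* is transcribed.
So IrpJ is produced and active.
With repressor IrpJ bound, *elnW* is not transcribed.
So ElnW is not produced.
No repressor is bound and RudG is active, so *vorV* is transcribed.

ON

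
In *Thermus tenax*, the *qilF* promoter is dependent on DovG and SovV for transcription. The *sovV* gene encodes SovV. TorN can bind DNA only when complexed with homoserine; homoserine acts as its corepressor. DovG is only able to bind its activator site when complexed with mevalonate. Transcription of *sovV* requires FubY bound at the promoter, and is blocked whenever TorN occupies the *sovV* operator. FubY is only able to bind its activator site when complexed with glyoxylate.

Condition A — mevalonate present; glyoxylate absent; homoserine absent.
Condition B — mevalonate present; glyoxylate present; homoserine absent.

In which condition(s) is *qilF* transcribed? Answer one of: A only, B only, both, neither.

Condition A:
Mevalonate is present, so DovG is active.
Glyoxylate is absent, so FubY is inactive.
Homoserine is absent, so TorN is inactive.
Required activator FubY is absent, so *sovV* is not transcribed.
So SovV is not produced.
Required activator SovV is absent, so *qilF* is not transcribed.
→ *qilF* is OFF in A.
Condition B:
Mevalonate is present, so DovG is active.
Glyoxylate is present, so FubY is active.
Homoserine is absent, so TorN is inactive.
No repressor is bound and FubY is active, so *sovV* is transcribed.
So SovV is produced and active.
No repressor is bound and DovG and SovV are active, so *qilF* is transcribed.
→ *qilF* is ON in B.

B only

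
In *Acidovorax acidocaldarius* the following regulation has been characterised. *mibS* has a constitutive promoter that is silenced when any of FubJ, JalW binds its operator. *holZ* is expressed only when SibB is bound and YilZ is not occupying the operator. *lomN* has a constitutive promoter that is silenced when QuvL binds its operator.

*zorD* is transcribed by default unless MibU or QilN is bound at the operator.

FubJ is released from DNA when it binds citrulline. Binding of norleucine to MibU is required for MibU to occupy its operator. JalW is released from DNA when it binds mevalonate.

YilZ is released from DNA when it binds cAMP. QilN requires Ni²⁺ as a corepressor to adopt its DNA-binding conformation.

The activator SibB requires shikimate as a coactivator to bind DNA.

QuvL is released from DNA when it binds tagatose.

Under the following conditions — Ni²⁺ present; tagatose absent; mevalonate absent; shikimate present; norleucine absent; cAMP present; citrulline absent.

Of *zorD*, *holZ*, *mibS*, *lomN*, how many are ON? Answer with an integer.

1

Norleucine is absent, so MibU is inactive.
Ni²⁺ is present, so QilN is active.
With repressor QilN bound, *zorD* is not transcribed.
→ *zorD* is OFF.
Shikimate is present, so SibB is active.
cAMP is present, so YilZ is inactive.
No repressor is bound and SibB is active, so *holZ* is transcribed.
→ *holZ* is ON.
Citrulline is absent, so FubJ is active.
Mevalonate is absent, so JalW is active.
With repressor FubJ bound, *mibS* is not transcribed.
→ *mibS* is OFF.
Tagatose is absent, so QuvL is active.
With repressor QuvL bound, *lomN* is not transcribed.
→ *lomN* is OFF.
1 of the 4 genes is transcribed.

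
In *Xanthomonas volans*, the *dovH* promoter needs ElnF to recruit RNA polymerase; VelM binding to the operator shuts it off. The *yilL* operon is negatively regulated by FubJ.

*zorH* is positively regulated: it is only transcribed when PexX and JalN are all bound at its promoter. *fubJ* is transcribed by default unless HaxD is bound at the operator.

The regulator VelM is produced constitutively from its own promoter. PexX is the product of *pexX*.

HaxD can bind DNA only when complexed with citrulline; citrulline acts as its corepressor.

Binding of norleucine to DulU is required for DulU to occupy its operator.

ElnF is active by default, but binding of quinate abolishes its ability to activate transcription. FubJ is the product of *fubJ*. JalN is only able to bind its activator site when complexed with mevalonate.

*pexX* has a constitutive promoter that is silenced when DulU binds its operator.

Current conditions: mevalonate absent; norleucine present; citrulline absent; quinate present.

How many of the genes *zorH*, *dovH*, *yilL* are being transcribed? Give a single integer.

0

Norleucine is present, so DulU is active.
With repressor DulU bound, *pexX* is not transcribed.
So PexX is not produced.
Mevalonate is absent, so JalN is inactive.
Required activator PexX is absent, so *zorH* is not transcribed.
→ *zorH* is OFF.
VelM is produced constitutively and is active.
Quinate is present, so ElnF is inactive.
With repressor VelM bound, *dovH* is not transcribed.
→ *dovH* is OFF.
Citrulline is absent, so HaxD is inactive.
With no repressor bound, *fubJ* is transcribed.
So FubJ is produced and active.
With repressor FubJ bound, *yilL* is not transcribed.
→ *yilL* is OFF.
0 of the 3 genes are transcribed.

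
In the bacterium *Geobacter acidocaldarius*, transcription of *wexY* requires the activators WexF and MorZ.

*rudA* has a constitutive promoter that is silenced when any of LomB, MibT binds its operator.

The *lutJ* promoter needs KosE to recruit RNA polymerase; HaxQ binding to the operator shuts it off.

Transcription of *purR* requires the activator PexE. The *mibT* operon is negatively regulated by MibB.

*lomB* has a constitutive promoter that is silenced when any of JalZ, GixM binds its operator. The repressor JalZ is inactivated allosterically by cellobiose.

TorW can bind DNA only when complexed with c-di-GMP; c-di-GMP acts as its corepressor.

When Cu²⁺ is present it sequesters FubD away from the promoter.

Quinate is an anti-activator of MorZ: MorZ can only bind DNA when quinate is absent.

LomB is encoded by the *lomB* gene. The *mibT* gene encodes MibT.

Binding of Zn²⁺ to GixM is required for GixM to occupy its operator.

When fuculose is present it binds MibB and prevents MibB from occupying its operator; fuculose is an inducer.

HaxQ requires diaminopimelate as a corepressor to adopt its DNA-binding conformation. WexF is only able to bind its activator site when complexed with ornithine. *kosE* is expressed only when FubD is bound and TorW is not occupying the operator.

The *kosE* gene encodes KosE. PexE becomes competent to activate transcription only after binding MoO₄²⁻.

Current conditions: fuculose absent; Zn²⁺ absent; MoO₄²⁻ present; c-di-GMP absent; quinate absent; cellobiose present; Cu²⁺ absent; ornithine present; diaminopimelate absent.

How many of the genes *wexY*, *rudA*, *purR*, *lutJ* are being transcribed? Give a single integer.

3

Ornithine is present, so WexF is active.
Quinate is absent, so MorZ is active.
No repressor is bound and WexF and MorZ are active, so *wexY* is transcribed.
→ *wexY* is ON.
Cellobiose is present, so JalZ is inactive.
Zn²⁺ is absent, so GixM is inactive.
With no repressor bound, *lomB* is transcribed.
So LomB is produced and active.
Fuculose is absent, so MibB is active.
With repressor MibB bound, *mibT* is not transcribed.
So MibT is not produced.
With repressor LomB bound, *rudA* is not transcribed.
→ *rudA* is OFF.
MoO₄²⁻ is present, so PexE is active.
No repressor is bound and PexE is active, so *purR* is transcribed.
→ *purR* is ON.
Diaminopimelate is absent, so HaxQ is inactive.
c-di-GMP is absent, so TorW is inactive.
Cu²⁺ is absent, so FubD is active.
No repressor is bound and FubD is active, so *kosE* is transcribed.
So KosE is produced and active.
No repressor is bound and KosE is active, so *lutJ* is transcribed.
→ *lutJ* is ON.
3 of the 4 genes are transcribed.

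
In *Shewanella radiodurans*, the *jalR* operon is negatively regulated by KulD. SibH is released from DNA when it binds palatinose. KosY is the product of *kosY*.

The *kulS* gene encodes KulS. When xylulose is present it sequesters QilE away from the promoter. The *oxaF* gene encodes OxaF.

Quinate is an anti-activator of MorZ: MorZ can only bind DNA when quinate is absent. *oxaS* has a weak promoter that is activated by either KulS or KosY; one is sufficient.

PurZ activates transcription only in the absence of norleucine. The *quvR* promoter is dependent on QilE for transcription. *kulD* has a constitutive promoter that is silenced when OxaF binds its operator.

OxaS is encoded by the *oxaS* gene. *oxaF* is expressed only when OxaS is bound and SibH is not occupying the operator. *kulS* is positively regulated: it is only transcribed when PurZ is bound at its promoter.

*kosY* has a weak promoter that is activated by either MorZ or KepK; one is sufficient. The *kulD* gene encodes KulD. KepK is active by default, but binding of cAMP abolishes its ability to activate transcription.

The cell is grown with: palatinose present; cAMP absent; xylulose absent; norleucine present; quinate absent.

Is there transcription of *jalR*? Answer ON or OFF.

Norleucine is present, so PurZ is inactive.
Required activator PurZ is absent, so *kulS* is not transcribed.
So KulS is not produced.
Quinate is absent, so MorZ is active.
cAMP is absent, so KepK is active.
Activator MorZ is present, so *kosY* is transcribed.
So KosY is produced and active.
Activator KosY is present, so *oxaS* is transcribed.
So OxaS is produced and active.
Palatinose is present, so SibH is inactive.
No repressor is bound and OxaS is active, so *oxaF* is transcribed.
So OxaF is produced and active.
With repressor OxaF bound, *kulD* is not transcribed.
So KulD is not produced.
With no repressor bound, *jalR* is transcribed.

ON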